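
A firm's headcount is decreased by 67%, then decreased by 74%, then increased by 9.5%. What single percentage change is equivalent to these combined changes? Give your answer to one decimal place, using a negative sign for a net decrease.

A 67% decrease multiplies by 0.33.
Then a 74% decrease: 0.33 × 0.26 = 0.0858.
Then a 9.5% increase: 0.0858 × 1.095 = 0.093951.
Overall factor 0.093951, i.e. -90.6%.

-90.6%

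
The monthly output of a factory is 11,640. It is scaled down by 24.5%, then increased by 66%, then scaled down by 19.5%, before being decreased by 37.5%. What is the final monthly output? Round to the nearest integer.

7,340

Each change multiplies by a factor: 0.755 × 1.66 × 0.805 × 0.625 = 0.6305665625.
11,640 × 0.6305665625 = 7339.7947875 ≈ 7,340.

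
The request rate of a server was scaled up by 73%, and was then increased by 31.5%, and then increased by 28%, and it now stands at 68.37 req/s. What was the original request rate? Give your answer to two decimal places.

23.48 req/s

The overall multiplier applied was 1.73 × 1.315 × 1.28 = 2.911936.
So the original request rate was 68.37 ÷ 2.911936 ≈ 23.48 req/s.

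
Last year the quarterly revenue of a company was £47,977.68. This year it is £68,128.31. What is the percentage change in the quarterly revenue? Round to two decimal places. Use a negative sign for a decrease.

42.00%

Change: £68,128.31 − £47,977.68 = £20,150.63.
Relative to the original: £20,150.63 ÷ £47,977.68 ≈ 42.00%.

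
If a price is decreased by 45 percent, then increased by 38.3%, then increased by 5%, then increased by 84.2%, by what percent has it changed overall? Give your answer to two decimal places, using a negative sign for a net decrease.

47.12%

A 45% decrease multiplies by 0.55.
Then a 38.3% increase: 0.55 × 1.383 = 0.76065.
Then a 5% increase: 0.76065 × 1.05 = 0.7986825.
Then an 84.2% increase: 0.7986825 × 1.842 = 1.471173165.
Overall factor 1.471173165, i.e. 47.12%.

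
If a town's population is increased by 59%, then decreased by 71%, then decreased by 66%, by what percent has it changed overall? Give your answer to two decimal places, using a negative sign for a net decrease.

-84.32%

The combined multiplier is 1.59 × 0.29 × 0.34 = 0.156774.
That corresponds to a decrease of 84.32%.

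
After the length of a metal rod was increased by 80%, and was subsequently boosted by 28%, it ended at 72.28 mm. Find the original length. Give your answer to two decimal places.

Undoing the 28% increase: 72.28 ÷ 1.28 = 56.46875.
Undoing the 80% increase: 56.46875 ÷ 1.8 ≈ 31.37 mm.

31.37 mm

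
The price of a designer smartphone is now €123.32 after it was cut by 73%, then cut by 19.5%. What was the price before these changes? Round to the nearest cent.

€567.38

The overall multiplier applied was 0.27 × 0.805 = 0.21735.
So the original price was €123.32 ÷ 0.21735 ≈ €567.38.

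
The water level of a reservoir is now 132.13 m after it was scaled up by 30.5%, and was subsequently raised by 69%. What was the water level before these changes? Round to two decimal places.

Undoing the 69% increase: 132.13 ÷ 1.69 ≈ 78.183432.
Undoing the 30.5% increase: 78.183432 ÷ 1.305 ≈ 59.91 m.

59.91 m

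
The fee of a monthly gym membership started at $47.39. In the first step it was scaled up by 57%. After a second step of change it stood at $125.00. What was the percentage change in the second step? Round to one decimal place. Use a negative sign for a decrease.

68.0%

After the first step: $47.39 × 1.57 = $74.4023.
Second-step multiplier: $125.00 ÷ $74.4023 ≈ 1.68006.
That is a change of 68.0%.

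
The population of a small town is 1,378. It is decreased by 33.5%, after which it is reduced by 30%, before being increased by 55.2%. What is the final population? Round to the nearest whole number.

996

33.5% decrease: 1,378 × 0.665 = 916.37.
30% decrease: 916.37 × 0.7 = 641.459.
55.2% increase: 641.459 × 1.552 = 995.544368 ≈ 996.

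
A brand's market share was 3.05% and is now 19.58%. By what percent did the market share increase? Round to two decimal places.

The change is 19.58 − 3.05 = 16.53 percentage points.
Relative to the original 3.05%, that is 16.53 ÷ 3.05 ≈ 541.97%.
So the market share rose by 541.97%.

541.97%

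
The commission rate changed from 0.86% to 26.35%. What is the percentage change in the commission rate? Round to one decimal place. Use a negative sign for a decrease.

The change is 26.35 − 0.86 = 25.49 percentage points.
Relative to the original 0.86%, that is 25.49 ÷ 0.86 ≈ 2964.0%.

2964.0%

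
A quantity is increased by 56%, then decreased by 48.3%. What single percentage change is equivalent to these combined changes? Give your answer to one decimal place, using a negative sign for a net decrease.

A 56% increase multiplies by 1.56.
Then a 48.3% decrease: 1.56 × 0.517 = 0.80652.
Overall factor 0.80652, i.e. -19.3%.

-19.3%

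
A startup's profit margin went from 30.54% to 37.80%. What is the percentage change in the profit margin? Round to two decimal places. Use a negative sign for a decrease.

23.77%

The change is 37.80 − 30.54 = 7.26 percentage points.
Relative to the original 30.54%, that is 7.26 ÷ 30.54 ≈ 23.77%.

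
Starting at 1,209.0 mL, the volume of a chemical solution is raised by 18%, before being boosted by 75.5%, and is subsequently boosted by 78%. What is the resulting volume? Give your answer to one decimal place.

Apply the 18% increase: 1,209.0 × 1.18 = 1426.62.
Apply the 75.5% increase: 1426.62 × 1.755 = 2503.7181.
Apply the 78% increase: 2503.7181 × 1.78 = 4456.618218 ≈ 4,456.6.

4,456.6 mL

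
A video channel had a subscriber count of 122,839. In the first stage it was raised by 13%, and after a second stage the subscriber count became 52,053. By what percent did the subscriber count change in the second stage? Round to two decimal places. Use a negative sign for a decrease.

-62.50%

After the first stage: 122,839 × 1.13 = 138808.07.
Second-stage multiplier: 52,053 ÷ 138808.07 ≈ 0.375.
That is a change of -62.50%.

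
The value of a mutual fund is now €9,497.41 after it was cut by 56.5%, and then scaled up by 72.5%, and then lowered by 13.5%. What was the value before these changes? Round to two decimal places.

€14,632.24

The overall multiplier applied was 0.435 × 1.725 × 0.865 = 0.649074375.
So the original value was €9,497.41 ÷ 0.649074375 ≈ €14,632.24.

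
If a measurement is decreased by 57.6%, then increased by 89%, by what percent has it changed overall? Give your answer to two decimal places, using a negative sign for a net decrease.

A 57.6% decrease multiplies by 0.424.
Then an 89% increase: 0.424 × 1.89 = 0.80136.
Overall factor 0.80136, i.e. -19.86%.

-19.86%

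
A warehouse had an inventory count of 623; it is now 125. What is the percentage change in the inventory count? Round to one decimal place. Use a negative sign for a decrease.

-79.9%

Change: 125 − 623 = -498.
Relative to the original: -498 ÷ 623 ≈ -79.9%.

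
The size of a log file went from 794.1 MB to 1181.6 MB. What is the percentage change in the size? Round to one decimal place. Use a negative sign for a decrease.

Change: 1181.6 − 794.1 = 387.5.
Relative to the original: 387.5 ÷ 794.1 ≈ 48.8%.

48.8%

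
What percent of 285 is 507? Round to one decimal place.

507 ÷ 285 ≈ 177.9%.

177.9%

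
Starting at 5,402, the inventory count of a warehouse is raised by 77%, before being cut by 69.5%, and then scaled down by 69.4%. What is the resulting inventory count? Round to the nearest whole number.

After the 77% increase: 5,402 × 1.77 = 9561.54.
After the 69.5% decrease: 9561.54 × 0.305 = 2916.2697.
After the 69.4% decrease: 2916.2697 × 0.306 = 892.3785282 ≈ 892.

892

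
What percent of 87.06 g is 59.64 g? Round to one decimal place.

68.5%

59.64 g ÷ 87.06 g ≈ 68.5%.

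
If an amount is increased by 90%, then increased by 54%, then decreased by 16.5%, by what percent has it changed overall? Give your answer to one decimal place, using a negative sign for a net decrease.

The combined multiplier is 1.9 × 1.54 × 0.835 = 2.44321.
That corresponds to an increase of 144.3%.

144.3%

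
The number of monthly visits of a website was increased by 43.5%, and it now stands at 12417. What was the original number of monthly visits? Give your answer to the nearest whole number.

8653

The overall multiplier applied was 1.435.
So the original number of monthly visits was 12417 ÷ 1.435 ≈ 8653.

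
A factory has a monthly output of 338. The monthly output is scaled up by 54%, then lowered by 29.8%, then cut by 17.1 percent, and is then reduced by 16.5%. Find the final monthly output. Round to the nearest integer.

253

54% increase: 338 × 1.54 = 520.52.
After the 29.8% decrease: 520.52 × 0.702 = 365.40504.
Apply the 17.1% decrease: 365.40504 × 0.829 = 302.92077816.
After the 16.5% decrease: 302.92077816 × 0.835 = 252.9388497636 ≈ 253.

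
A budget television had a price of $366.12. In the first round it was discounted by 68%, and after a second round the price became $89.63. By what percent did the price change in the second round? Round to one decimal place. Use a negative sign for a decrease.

-23.5%

After the first round: $366.12 × 0.32 = $117.1584.
Second-round multiplier: $89.63 ÷ $117.1584 ≈ 0.76503.
That is a change of -23.5%.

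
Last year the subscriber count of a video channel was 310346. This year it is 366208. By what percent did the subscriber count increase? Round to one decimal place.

Change: 366208 − 310346 = 55862.
Relative to the original: 55862 ÷ 310346 ≈ 18.0%.
So the subscriber count increased by 18.0%.

18.0%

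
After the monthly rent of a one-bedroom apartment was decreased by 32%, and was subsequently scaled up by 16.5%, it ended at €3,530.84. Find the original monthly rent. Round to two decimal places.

The overall multiplier applied was 0.68 × 1.165 = 0.7922.
So the original monthly rent was €3,530.84 ÷ 0.7922 ≈ €4,457.01.

€4,457.01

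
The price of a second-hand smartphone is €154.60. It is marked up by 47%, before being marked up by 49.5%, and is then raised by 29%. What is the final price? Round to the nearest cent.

Apply the 47% increase: €154.60 × 1.47 = €227.262.
Apply the 49.5% increase: €227.262 × 1.495 = €339.75669.
After the 29% increase: €339.75669 × 1.29 = €438.2861301 ≈ €438.29.

€438.29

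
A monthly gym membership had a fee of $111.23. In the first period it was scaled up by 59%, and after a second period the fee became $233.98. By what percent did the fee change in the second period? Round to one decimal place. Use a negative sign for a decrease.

32.3%

After the first period: $111.23 × 1.59 = $176.8557.
Second-period multiplier: $233.98 ÷ $176.8557 ≈ 1.323.
That is a change of 32.3%.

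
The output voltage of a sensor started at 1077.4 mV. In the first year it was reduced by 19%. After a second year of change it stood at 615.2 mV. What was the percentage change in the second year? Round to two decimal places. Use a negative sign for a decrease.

-29.51%

After the first year: 1077.4 × 0.81 = 872.694.
Second-year multiplier: 615.2 ÷ 872.694 ≈ 0.704944.
That is a change of -29.51%.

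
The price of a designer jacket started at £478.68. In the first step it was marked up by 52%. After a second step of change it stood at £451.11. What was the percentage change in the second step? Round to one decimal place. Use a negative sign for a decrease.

After the first step: £478.68 × 1.52 = £727.5936.
Second-step multiplier: £451.11 ÷ £727.5936 ≈ 0.62.
That is a change of -38.0%.

-38.0%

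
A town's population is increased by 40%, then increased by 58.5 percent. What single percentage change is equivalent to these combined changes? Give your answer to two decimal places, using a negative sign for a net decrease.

121.90%

A 40% increase multiplies by 1.4.
Then a 58.5% increase: 1.4 × 1.585 = 2.219.
Overall factor 2.219, i.e. 121.90%.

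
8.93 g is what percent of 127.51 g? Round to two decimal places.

8.93 g ÷ 127.51 g ≈ 7.00%.

7.00%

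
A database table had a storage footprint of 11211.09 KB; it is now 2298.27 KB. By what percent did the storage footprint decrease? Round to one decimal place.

Change: 2298.27 − 11211.09 = -8912.82.
Relative to the original: -8912.82 ÷ 11211.09 ≈ -79.5%.
So the storage footprint decreased by 79.5%.

79.5%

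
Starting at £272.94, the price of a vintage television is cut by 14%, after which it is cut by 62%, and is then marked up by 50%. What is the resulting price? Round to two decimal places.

£133.80

Each change multiplies by a factor: 0.86 × 0.38 × 1.5 = 0.4902.
£272.94 × 0.4902 = £133.795188 ≈ £133.80.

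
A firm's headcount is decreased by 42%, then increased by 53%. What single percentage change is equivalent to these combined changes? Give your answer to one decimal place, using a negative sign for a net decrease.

-11.3%

The combined multiplier is 0.58 × 1.53 = 0.8874.
That corresponds to a decrease of 11.3%.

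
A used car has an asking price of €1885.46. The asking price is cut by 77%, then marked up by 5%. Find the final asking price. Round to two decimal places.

€455.34

Apply the 77% decrease: €1885.46 × 0.23 = €433.6558.
Apply the 5% increase: €433.6558 × 1.05 = €455.33859 ≈ €455.34.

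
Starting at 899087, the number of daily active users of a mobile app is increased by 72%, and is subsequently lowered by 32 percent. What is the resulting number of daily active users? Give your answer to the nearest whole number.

After the 72% increase: 899087 × 1.72 = 1546429.64.
Apply the 32% decrease: 1546429.64 × 0.68 = 1051572.1552 ≈ 1051572.

1051572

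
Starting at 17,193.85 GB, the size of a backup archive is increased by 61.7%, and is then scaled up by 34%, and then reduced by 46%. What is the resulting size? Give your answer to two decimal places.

20,117.86 GB

Each change multiplies by a factor: 1.617 × 1.34 × 0.54 = 1.1700612.
17,193.85 × 1.1700612 = 20117.85676362 ≈ 20,117.86.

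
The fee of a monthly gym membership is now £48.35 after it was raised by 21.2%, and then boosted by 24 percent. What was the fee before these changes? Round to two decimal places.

The overall multiplier applied was 1.212 × 1.24 = 1.50288.
So the original fee was £48.35 ÷ 1.50288 ≈ £32.17.

£32.17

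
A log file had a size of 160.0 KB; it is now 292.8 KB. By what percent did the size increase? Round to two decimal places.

Change: 292.8 − 160.0 = 132.8.
Relative to the original: 132.8 ÷ 160.0 = 83.00%.
So the size increased by 83.00%.

83.00%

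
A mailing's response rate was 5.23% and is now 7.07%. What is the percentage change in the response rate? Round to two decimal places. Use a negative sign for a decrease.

The change is 7.07 − 5.23 = 1.84 percentage points.
Relative to the original 5.23%, that is 1.84 ÷ 5.23 ≈ 35.18%.

35.18%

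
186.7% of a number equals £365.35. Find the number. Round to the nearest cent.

£365.35 ÷ 1.867 ≈ £195.69.

£195.69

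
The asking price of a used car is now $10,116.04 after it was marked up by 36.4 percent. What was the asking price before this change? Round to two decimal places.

The overall multiplier applied was 1.364.
So the original asking price was $10,116.04 ÷ 1.364 ≈ $7,416.45.

$7,416.45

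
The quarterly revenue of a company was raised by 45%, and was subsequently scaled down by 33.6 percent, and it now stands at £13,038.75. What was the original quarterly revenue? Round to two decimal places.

£13,542.53

The overall multiplier applied was 1.45 × 0.664 = 0.9628.
So the original quarterly revenue was £13,038.75 ÷ 0.9628 ≈ £13,542.53.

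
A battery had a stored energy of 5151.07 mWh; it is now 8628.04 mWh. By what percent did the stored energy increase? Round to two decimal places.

67.50%

Change: 8628.04 − 5151.07 = 3476.97.
Relative to the original: 3476.97 ÷ 5151.07 ≈ 67.50%.
So the stored energy increased by 67.50%.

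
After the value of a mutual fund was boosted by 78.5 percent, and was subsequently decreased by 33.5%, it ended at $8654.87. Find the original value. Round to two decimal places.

$7291.23

The overall multiplier applied was 1.785 × 0.665 = 1.187025.
So the original value was $8654.87 ÷ 1.187025 ≈ $7291.23.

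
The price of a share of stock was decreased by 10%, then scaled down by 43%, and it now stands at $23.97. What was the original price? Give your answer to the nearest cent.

Undoing the 43% decrease: $23.97 ÷ 0.57 ≈ $42.052632.
Undoing the 10% decrease: $42.052632 ÷ 0.9 ≈ $46.73.

$46.73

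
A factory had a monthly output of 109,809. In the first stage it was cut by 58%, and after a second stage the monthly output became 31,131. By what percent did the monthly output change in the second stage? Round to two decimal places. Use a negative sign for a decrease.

-32.50%

After the first stage: 109,809 × 0.42 = 46119.78.
Second-stage multiplier: 31,131 ÷ 46119.78 ≈ 0.675003.
That is a change of -32.50%.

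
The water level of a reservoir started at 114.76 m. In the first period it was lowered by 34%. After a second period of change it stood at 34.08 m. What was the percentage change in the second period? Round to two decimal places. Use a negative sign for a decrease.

-55.00%

After the first period: 114.76 × 0.66 = 75.7416.
Second-period multiplier: 34.08 ÷ 75.7416 ≈ 0.449951.
That is a change of -55.00%.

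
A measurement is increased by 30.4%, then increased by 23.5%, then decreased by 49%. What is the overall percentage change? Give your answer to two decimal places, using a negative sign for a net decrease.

A 30.4% increase multiplies by 1.304.
Then a 23.5% increase: 1.304 × 1.235 = 1.61044.
Then a 49% decrease: 1.61044 × 0.51 = 0.8213244.
Overall factor 0.8213244, i.e. -17.87%.

-17.87%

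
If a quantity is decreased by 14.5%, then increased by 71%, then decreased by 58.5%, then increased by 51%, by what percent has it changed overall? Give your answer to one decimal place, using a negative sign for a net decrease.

-8.4%

The combined multiplier is 0.855 × 1.71 × 0.415 × 1.51 = 0.9161936325.
That corresponds to a decrease of 8.4%.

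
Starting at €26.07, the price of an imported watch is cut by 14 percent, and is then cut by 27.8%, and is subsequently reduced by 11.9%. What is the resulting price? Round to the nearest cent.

After the 14% decrease: €26.07 × 0.86 = €22.4202.
27.8% decrease: €22.4202 × 0.722 = €16.1873844.
After the 11.9% decrease: €16.1873844 × 0.881 = €14.2610856564 ≈ €14.26.

€14.26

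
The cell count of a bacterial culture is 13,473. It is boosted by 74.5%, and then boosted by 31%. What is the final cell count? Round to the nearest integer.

30,799

Each change multiplies by a factor: 1.745 × 1.31 = 2.28595.
13,473 × 2.28595 = 30798.60435 ≈ 30,799.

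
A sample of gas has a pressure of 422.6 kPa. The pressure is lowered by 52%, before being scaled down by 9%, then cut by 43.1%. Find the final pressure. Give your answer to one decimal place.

52% decrease: 422.6 × 0.48 = 202.848.
After the 9% decrease: 202.848 × 0.91 = 184.59168.
43.1% decrease: 184.59168 × 0.569 = 105.03266592 ≈ 105.0.

105.0 kPa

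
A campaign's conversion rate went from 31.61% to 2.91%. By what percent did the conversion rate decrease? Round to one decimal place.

The change is 2.91 − 31.61 = -28.70 percentage points.
Relative to the original 31.61%, that is -28.70 ÷ 31.61 ≈ -90.8%.
So the conversion rate fell by 90.8%.

90.8%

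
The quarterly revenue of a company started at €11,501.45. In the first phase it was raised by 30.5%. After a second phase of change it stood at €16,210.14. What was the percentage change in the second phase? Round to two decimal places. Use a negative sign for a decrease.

After the first phase: €11,501.45 × 1.305 = €15009.39225.
Second-phase multiplier: €16,210.14 ÷ €15009.39225 ≈ 1.08.
That is a change of 8.00%.

8.00%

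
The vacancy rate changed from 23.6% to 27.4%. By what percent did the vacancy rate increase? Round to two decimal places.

The change is 27.4 − 23.6 = 3.8 percentage points.
Relative to the original 23.6%, that is 3.8 ÷ 23.6 ≈ 16.10%.
So the vacancy rate rose by 16.10%.

16.10%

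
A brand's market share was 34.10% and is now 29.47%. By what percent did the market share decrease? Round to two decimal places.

The change is 29.47 − 34.10 = -4.63 percentage points.
Relative to the original 34.10%, that is -4.63 ÷ 34.10 ≈ -13.58%.
So the market share fell by 13.58%.

13.58%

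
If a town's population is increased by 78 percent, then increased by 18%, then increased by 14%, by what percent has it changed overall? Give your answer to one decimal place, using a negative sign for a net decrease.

A 78% increase multiplies by 1.78.
Then an 18% increase: 1.78 × 1.18 = 2.1004.
Then a 14% increase: 2.1004 × 1.14 = 2.394456.
Overall factor 2.394456, i.e. 139.4%.

139.4%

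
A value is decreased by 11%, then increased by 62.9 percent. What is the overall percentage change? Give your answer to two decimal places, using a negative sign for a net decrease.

44.98%

An 11% decrease multiplies by 0.89.
Then a 62.9% increase: 0.89 × 1.629 = 1.44981.
Overall factor 1.44981, i.e. 44.98%.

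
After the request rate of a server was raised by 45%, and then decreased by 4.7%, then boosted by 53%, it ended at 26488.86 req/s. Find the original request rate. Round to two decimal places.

12528.84 req/s

Undoing the 53% increase: 26488.86 ÷ 1.53 ≈ 17312.980392.
Undoing the 4.7% decrease: 17312.980392 ÷ 0.953 ≈ 18166.820978.
Undoing the 45% increase: 18166.820978 ÷ 1.45 ≈ 12528.84 req/s.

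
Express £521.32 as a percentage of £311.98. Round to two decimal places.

167.10%

£521.32 ÷ £311.98 ≈ 167.10%.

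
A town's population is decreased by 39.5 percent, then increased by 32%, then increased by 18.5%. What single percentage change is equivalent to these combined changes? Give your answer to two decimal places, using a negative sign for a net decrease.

A 39.5% decrease multiplies by 0.605.
Then a 32% increase: 0.605 × 1.32 = 0.7986.
Then an 18.5% increase: 0.7986 × 1.185 = 0.946341.
Overall factor 0.946341, i.e. -5.37%.

-5.37%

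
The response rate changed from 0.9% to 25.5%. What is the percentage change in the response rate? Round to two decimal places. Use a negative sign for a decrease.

2733.33%

The change is 25.5 − 0.9 = 24.6 percentage points.
Relative to the original 0.9%, that is 24.6 ÷ 0.9 ≈ 2733.33%.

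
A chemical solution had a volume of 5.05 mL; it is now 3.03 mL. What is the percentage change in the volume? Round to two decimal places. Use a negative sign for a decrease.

Change: 3.03 − 5.05 = -2.02.
Relative to the original: -2.02 ÷ 5.05 = -40.00%.

-40.00%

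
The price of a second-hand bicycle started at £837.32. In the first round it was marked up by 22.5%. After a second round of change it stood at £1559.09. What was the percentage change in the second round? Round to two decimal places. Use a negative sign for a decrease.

52.00%

After the first round: £837.32 × 1.225 = £1025.717.
Second-round multiplier: £1559.09 ÷ £1025.717 ≈ 1.52.
That is a change of 52.00%.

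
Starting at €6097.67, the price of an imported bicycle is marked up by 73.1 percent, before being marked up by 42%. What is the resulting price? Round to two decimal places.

Apply the 73.1% increase: €6097.67 × 1.731 = €10555.06677.
After the 42% increase: €10555.06677 × 1.42 = €14988.1948134 ≈ €14988.19.

€14988.19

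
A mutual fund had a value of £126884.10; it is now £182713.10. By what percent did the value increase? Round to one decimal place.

Change: £182713.10 − £126884.10 = £55829.00.
Relative to the original: £55829.00 ÷ £126884.10 ≈ 44.0%.
So the value increased by 44.0%.

44.0%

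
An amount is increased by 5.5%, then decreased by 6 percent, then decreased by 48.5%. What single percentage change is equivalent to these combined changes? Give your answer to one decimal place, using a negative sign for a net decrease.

-48.9%

The combined multiplier is 1.055 × 0.94 × 0.515 = 0.5107255.
That corresponds to a decrease of 48.9%.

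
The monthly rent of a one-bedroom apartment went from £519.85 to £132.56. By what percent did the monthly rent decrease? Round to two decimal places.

Change: £132.56 − £519.85 = -£387.29.
Relative to the original: -£387.29 ÷ £519.85 ≈ -74.50%.
So the monthly rent decreased by 74.50%.

74.50%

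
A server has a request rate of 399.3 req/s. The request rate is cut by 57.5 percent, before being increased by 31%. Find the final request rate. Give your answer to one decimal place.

222.3 req/s

After the 57.5% decrease: 399.3 × 0.425 = 169.7025.
After the 31% increase: 169.7025 × 1.31 = 222.310275 ≈ 222.3.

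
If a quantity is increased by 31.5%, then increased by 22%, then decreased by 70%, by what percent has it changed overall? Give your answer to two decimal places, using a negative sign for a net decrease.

A 31.5% increase multiplies by 1.315.
Then a 22% increase: 1.315 × 1.22 = 1.6043.
Then a 70% decrease: 1.6043 × 0.3 = 0.48129.
Overall factor 0.48129, i.e. -51.87%.

-51.87%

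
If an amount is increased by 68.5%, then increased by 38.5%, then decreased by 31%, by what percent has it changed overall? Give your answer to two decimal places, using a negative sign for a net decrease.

61.03%

A 68.5% increase multiplies by 1.685.
Then a 38.5% increase: 1.685 × 1.385 = 2.333725.
Then a 31% decrease: 2.333725 × 0.69 = 1.61027025.
Overall factor 1.61027025, i.e. 61.03%.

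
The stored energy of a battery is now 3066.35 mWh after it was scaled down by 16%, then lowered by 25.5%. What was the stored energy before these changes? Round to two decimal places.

Undoing the 25.5% decrease: 3066.35 ÷ 0.745 ≈ 4115.90604.
Undoing the 16% decrease: 4115.90604 ÷ 0.84 ≈ 4899.89 mWh.

4899.89 mWh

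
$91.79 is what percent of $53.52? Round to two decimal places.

$91.79 ÷ $53.52 ≈ 171.51%.

171.51%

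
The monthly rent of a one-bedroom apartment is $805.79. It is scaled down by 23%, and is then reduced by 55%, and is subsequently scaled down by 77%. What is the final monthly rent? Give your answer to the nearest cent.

Each change multiplies by a factor: 0.77 × 0.45 × 0.23 = 0.079695.
$805.79 × 0.079695 = $64.21743405 ≈ $64.22.

$64.22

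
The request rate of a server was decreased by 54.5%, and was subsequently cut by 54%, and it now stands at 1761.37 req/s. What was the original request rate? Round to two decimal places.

8415.53 req/s

Undoing the 54% decrease: 1761.37 ÷ 0.46 ≈ 3829.065217.
Undoing the 54.5% decrease: 3829.065217 ÷ 0.455 ≈ 8415.53 req/s.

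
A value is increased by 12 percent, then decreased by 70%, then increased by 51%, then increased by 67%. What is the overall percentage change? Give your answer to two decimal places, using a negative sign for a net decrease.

-15.27%

A 12% increase multiplies by 1.12.
Then a 70% decrease: 1.12 × 0.3 = 0.336.
Then a 51% increase: 0.336 × 1.51 = 0.50736.
Then a 67% increase: 0.50736 × 1.67 = 0.8472912.
Overall factor 0.8472912, i.e. -15.27%.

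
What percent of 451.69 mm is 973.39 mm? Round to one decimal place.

215.5%

973.39 mm ÷ 451.69 mm ≈ 215.5%.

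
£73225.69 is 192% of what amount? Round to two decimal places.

£38138.38

£73225.69 ÷ 1.92 ≈ £38138.38.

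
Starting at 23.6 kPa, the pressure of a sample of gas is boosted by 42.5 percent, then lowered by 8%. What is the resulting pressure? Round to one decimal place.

30.9 kPa

After the 42.5% increase: 23.6 × 1.425 = 33.63.
Apply the 8% decrease: 33.63 × 0.92 = 30.9396 ≈ 30.9.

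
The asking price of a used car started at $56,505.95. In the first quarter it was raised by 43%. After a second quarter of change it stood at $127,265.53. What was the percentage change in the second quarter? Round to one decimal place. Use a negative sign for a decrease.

57.5%

After the first quarter: $56,505.95 × 1.43 = $80803.5085.
Second-quarter multiplier: $127,265.53 ÷ $80803.5085 ≈ 1.575.
That is a change of 57.5%.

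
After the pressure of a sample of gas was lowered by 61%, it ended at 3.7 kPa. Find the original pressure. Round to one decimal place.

9.5 kPa

The overall multiplier applied was 0.39.
So the original pressure was 3.7 ÷ 0.39 ≈ 9.5 kPa.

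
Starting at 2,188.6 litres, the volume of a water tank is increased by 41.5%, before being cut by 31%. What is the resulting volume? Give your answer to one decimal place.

2,136.8 litres

Each change multiplies by a factor: 1.415 × 0.69 = 0.97635.
2,188.6 × 0.97635 = 2136.83961 ≈ 2,136.8.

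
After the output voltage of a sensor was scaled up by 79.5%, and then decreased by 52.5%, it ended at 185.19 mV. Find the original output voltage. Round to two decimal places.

217.20 mV

Undoing the 52.5% decrease: 185.19 ÷ 0.475 ≈ 389.873684.
Undoing the 79.5% increase: 389.873684 ÷ 1.795 ≈ 217.20 mV.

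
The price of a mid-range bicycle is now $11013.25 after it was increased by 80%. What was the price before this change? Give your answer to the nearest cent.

The overall multiplier applied was 1.8.
So the original price was $11013.25 ÷ 1.8 ≈ $6118.47.

$6118.47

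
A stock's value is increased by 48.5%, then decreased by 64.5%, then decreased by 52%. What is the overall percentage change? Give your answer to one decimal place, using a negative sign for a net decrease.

The combined multiplier is 1.485 × 0.355 × 0.48 = 0.253044.
That corresponds to a decrease of 74.7%.

-74.7%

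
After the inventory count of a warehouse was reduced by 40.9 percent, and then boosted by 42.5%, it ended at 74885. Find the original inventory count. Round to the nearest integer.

88919

Undoing the 42.5% increase: 74885 ÷ 1.425 ≈ 52550.877193.
Undoing the 40.9% decrease: 52550.877193 ÷ 0.591 ≈ 88919.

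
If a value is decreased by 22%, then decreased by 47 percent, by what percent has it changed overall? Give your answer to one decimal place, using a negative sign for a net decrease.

-58.7%

A 22% decrease multiplies by 0.78.
Then a 47% decrease: 0.78 × 0.53 = 0.4134.
Overall factor 0.4134, i.e. -58.7%.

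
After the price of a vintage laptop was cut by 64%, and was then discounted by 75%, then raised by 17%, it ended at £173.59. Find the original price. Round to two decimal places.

The overall multiplier applied was 0.36 × 0.25 × 1.17 = 0.1053.
So the original price was £173.59 ÷ 0.1053 ≈ £1,648.53.

£1,648.53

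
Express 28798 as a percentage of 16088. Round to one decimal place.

28798 ÷ 16088 ≈ 179.0%.

179.0%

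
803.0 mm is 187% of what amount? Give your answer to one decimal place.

803.0 mm ÷ 1.87 ≈ 429.4 mm.

429.4 mm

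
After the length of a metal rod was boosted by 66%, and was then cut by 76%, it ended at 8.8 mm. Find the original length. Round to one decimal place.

The overall multiplier applied was 1.66 × 0.24 = 0.3984.
So the original length was 8.8 ÷ 0.3984 ≈ 22.1 mm.

22.1 mm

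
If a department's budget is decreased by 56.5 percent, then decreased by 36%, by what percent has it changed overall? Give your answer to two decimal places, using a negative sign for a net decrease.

-72.16%

A 56.5% decrease multiplies by 0.435.
Then a 36% decrease: 0.435 × 0.64 = 0.2784.
Overall factor 0.2784, i.e. -72.16%.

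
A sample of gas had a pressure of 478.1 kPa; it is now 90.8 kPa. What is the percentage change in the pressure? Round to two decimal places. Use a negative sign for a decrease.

-81.01%

Change: 90.8 − 478.1 = -387.3.
Relative to the original: -387.3 ÷ 478.1 ≈ -81.01%.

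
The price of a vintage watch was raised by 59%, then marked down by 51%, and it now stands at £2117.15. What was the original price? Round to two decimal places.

The overall multiplier applied was 1.59 × 0.49 = 0.7791.
So the original price was £2117.15 ÷ 0.7791 ≈ £2717.43.

£2717.43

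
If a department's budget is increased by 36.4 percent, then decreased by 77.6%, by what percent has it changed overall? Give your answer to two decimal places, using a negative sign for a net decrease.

A 36.4% increase multiplies by 1.364.
Then a 77.6% decrease: 1.364 × 0.224 = 0.305536.
Overall factor 0.305536, i.e. -69.45%.

-69.45%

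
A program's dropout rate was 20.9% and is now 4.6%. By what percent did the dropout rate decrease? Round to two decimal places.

77.99%

The change is 4.6 − 20.9 = -16.3 percentage points.
Relative to the original 20.9%, that is -16.3 ÷ 20.9 ≈ -77.99%.
So the dropout rate fell by 77.99%.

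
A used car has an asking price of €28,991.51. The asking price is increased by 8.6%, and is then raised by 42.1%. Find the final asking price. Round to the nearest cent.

Each change multiplies by a factor: 1.086 × 1.421 = 1.543206.
€28,991.51 × 1.543206 = €44739.87218106 ≈ €44,739.87.

€44,739.87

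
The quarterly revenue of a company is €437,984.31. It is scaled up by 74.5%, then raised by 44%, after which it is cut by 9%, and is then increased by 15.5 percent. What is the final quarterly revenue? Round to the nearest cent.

€1,156,750.92

Each change multiplies by a factor: 1.745 × 1.44 × 0.91 × 1.155 = 2.64107844.
€437,984.31 × 2.64107844 = €1156750.9181992764 ≈ €1,156,750.92.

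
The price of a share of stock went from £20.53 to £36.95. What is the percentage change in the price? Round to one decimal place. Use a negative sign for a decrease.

Change: £36.95 − £20.53 = £16.42.
Relative to the original: £16.42 ÷ £20.53 ≈ 80.0%.

80.0%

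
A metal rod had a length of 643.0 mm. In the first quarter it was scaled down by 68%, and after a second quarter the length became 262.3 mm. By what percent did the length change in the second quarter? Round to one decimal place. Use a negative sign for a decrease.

27.5%

After the first quarter: 643.0 × 0.32 = 205.76.
Second-quarter multiplier: 262.3 ÷ 205.76 ≈ 1.27479.
That is a change of 27.5%.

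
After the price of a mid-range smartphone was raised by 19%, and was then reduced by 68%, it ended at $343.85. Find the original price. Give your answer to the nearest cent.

The overall multiplier applied was 1.19 × 0.32 = 0.3808.
So the original price was $343.85 ÷ 0.3808 ≈ $902.97.

$902.97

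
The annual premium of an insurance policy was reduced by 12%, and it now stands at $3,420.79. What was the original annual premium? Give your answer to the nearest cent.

The overall multiplier applied was 0.88.
So the original annual premium was $3,420.79 ÷ 0.88 ≈ $3,887.26.

$3,887.26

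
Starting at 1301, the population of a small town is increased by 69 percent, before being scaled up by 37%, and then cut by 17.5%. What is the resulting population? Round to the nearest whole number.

2485

Apply the 69% increase: 1301 × 1.69 = 2198.69.
Apply the 37% increase: 2198.69 × 1.37 = 3012.2053.
Apply the 17.5% decrease: 3012.2053 × 0.825 = 2485.0693725 ≈ 2485.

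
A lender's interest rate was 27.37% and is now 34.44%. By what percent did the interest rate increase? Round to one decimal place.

The change is 34.44 − 27.37 = 7.07 percentage points.
Relative to the original 27.37%, that is 7.07 ÷ 27.37 ≈ 25.8%.
So the interest rate rose by 25.8%.

25.8%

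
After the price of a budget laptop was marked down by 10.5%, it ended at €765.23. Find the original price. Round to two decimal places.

The overall multiplier applied was 0.895.
So the original price was €765.23 ÷ 0.895 ≈ €855.01.

€855.01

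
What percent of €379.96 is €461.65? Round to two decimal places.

€461.65 ÷ €379.96 ≈ 121.50%.

121.50%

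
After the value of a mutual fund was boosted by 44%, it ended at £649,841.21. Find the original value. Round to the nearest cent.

£451,278.62

The overall multiplier applied was 1.44.
So the original value was £649,841.21 ÷ 1.44 ≈ £451,278.62.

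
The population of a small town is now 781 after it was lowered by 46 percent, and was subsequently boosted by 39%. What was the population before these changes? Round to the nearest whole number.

Undoing the 39% increase: 781 ÷ 1.39 ≈ 561.870504.
Undoing the 46% decrease: 561.870504 ÷ 0.54 ≈ 1,041.

1,041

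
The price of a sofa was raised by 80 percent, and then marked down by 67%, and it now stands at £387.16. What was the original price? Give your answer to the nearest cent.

The overall multiplier applied was 1.8 × 0.33 = 0.594.
So the original price was £387.16 ÷ 0.594 ≈ £651.78.

£651.78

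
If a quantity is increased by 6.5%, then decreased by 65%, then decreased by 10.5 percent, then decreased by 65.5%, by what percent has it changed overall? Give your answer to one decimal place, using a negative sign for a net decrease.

The combined multiplier is 1.065 × 0.35 × 0.895 × 0.345 = 0.11509588125.
That corresponds to a decrease of 88.5%.

-88.5%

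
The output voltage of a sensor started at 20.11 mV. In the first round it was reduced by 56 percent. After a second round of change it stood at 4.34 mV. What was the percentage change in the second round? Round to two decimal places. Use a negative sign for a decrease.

-50.95%

After the first round: 20.11 × 0.44 = 8.8484.
Second-round multiplier: 4.34 ÷ 8.8484 ≈ 0.490484.
That is a change of -50.95%.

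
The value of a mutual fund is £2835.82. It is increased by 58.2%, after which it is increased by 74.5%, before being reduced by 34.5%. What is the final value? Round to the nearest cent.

Each change multiplies by a factor: 1.582 × 1.745 × 0.655 = 1.80818645.
£2835.82 × 1.80818645 = £5127.691298639 ≈ £5127.69.

£5127.69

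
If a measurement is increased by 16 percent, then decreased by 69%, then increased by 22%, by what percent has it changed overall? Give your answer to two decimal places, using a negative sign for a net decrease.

-56.13%

The combined multiplier is 1.16 × 0.31 × 1.22 = 0.438712.
That corresponds to a decrease of 56.13%.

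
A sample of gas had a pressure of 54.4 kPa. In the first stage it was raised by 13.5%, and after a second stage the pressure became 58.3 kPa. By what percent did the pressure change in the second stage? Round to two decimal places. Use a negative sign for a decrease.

-5.58%

After the first stage: 54.4 × 1.135 = 61.744.
Second-stage multiplier: 58.3 ÷ 61.744 ≈ 0.944221.
That is a change of -5.58%.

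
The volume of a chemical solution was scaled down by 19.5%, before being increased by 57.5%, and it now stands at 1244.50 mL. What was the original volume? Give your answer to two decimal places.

Undoing the 57.5% increase: 1244.50 ÷ 1.575 ≈ 790.15873.
Undoing the 19.5% decrease: 790.15873 ÷ 0.805 ≈ 981.56 mL.

981.56 mL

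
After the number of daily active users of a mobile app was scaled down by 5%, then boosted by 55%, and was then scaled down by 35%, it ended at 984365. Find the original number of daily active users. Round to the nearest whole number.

Undoing the 35% decrease: 984365 ÷ 0.65 ≈ 1514407.692308.
Undoing the 55% increase: 1514407.692308 ÷ 1.55 ≈ 977037.220844.
Undoing the 5% decrease: 977037.220844 ÷ 0.95 ≈ 1028460.

1028460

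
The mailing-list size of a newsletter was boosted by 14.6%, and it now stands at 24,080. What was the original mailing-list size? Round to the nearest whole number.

The overall multiplier applied was 1.146.
So the original mailing-list size was 24,080 ÷ 1.146 ≈ 21,012.

21,012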